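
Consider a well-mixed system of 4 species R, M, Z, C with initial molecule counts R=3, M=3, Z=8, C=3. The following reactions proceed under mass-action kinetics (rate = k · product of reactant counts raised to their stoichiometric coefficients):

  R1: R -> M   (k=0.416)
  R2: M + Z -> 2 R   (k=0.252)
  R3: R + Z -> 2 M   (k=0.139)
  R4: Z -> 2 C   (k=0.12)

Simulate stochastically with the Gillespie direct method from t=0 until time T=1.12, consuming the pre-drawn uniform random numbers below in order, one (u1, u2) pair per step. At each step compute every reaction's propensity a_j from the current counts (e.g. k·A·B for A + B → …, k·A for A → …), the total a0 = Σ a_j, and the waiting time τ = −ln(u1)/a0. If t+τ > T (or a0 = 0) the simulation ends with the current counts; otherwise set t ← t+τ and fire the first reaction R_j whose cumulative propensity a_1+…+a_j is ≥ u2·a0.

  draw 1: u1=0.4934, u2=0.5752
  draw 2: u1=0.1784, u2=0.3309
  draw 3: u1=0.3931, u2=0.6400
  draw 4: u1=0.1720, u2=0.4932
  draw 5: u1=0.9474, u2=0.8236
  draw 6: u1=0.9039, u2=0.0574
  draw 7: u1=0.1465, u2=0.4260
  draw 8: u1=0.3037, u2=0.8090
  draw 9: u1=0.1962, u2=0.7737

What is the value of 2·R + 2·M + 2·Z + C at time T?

Value at T = 31

Check how each reaction changes W = 2·R + 2·M + 2·Z + C (weight of products minus weight of reactants):
R1: R -> M: (2·1) − (2·1) = 2 − 2 = 0
R2: M + Z -> 2 R: (2·2) − (2·1 + 2·1) = 4 − 4 = 0
R3: R + Z -> 2 M: (2·2) − (2·1 + 2·1) = 4 − 4 = 0
R4: Z -> 2 C: (1·2) − (2·1) = 2 − 2 = 0
Every reaction leaves W unchanged, so W is conserved and no simulation is needed: W(T) = W(0) = 2·3 + 2·3 + 2·8 + 3 = 31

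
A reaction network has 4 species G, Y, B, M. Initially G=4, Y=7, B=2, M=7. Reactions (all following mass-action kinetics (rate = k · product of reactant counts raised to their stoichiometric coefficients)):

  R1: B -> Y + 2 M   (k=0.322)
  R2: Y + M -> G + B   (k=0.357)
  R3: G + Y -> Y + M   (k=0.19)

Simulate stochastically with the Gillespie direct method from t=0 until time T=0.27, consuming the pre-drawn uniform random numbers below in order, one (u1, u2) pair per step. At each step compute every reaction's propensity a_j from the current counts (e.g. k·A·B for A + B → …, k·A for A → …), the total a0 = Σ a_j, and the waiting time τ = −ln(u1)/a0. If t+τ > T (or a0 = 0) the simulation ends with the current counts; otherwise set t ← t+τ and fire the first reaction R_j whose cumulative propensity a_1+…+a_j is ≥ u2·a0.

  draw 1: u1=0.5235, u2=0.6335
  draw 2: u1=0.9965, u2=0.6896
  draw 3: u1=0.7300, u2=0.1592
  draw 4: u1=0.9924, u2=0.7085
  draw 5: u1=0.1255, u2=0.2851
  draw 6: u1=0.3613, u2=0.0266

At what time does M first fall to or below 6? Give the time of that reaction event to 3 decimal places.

Threshold first reached at t = 0.028

t=0.000: G=4 Y=7 B=2 M=7
Draw 1: a1=0.644, a2=17.493, a3=5.320, a0=23.457; τ=−ln(0.5235)/23.457=0.028 → t=0.028; u2·a0=0.6335·23.457=14.860; a1=0.644 < 14.860 ≤ a1+a2=18.137 → R2 fires; G=5 Y=6 B=3 M=6
Draw 2: a1=0.966, a2=12.852, a3=5.700, a0=19.518; τ=−ln(0.9965)/19.518=0.000 → t=0.028; u2·a0=0.6896·19.518=13.460; a1=0.966 < 13.460 ≤ a1+a2=13.818 → R2 fires; G=6 Y=5 B=4 M=5
Draw 3: a1=1.288, a2=8.925, a3=5.700, a0=15.913; τ=−ln(0.7300)/15.913=0.020 → t=0.048; u2·a0=0.1592·15.913=2.533; a1=1.288 < 2.533 ≤ a1+a2=10.213 → R2 fires; G=7 Y=4 B=5 M=4
Draw 4: a1=1.610, a2=5.712, a3=5.320, a0=12.642; τ=−ln(0.9924)/12.642=0.001 → t=0.048; u2·a0=0.7085·12.642=8.957; a1+a2=7.322 < 8.957 ≤ a1+…+a3=12.642 → R3 fires; G=6 Y=4 B=5 M=5
Draw 5: a1=1.610, a2=7.140, a3=4.560, a0=13.310; τ=−ln(0.1255)/13.310=0.156 → t=0.204; u2·a0=0.2851·13.310=3.795; a1=1.610 < 3.795 ≤ a1+a2=8.750 → R2 fires; G=7 Y=3 B=6 M=4
Draw 6: a1=1.932, a2=4.284, a3=3.990, a0=10.206; τ=−ln(0.3613)/10.206=0.100 → t=0.304 > T=0.27: stop.
M first becomes ≤ 6 when it reaches 6 at the event at t=0.028.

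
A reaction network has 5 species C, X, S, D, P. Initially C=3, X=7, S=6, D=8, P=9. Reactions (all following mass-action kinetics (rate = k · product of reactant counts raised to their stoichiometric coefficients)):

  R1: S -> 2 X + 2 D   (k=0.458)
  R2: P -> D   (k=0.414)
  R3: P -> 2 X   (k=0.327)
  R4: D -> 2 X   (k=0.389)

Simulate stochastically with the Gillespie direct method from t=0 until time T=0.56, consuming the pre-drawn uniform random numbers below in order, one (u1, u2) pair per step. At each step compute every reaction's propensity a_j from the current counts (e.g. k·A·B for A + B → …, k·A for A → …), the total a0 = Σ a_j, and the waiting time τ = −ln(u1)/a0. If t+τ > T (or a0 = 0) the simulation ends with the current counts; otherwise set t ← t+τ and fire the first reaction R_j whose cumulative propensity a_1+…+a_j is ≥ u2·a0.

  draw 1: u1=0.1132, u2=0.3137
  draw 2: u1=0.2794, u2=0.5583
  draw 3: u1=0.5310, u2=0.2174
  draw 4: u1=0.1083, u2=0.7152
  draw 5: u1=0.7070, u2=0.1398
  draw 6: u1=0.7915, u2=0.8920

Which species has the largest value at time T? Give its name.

t=0.000: C=3 X=7 S=6 D=8 P=9
Draw 1: a1=2.748, a2=3.726, a3=2.943, a4=3.112, a0=12.529; τ=−ln(0.1132)/12.529=0.174 → t=0.174; u2·a0=0.3137·12.529=3.930; a1=2.748 < 3.930 ≤ a1+a2=6.474 → R2 fires; C=3 X=7 S=6 D=9 P=8
Draw 2: a1=2.748, a2=3.312, a3=2.616, a4=3.501, a0=12.177; τ=−ln(0.2794)/12.177=0.105 → t=0.279; u2·a0=0.5583·12.177=6.798; a1+a2=6.060 < 6.798 ≤ a1+…+a3=8.676 → R3 fires; C=3 X=9 S=6 D=9 P=7
Draw 3: a1=2.748, a2=2.898, a3=2.289, a4=3.501, a0=11.436; τ=−ln(0.5310)/11.436=0.055 → t=0.334; u2·a0=0.2174·11.436=2.486 ≤ a1=2.748 → R1 fires; C=3 X=11 S=5 D=11 P=7
Draw 4: a1=2.290, a2=2.898, a3=2.289, a4=4.279, a0=11.756; τ=−ln(0.1083)/11.756=0.189 → t=0.523; u2·a0=0.7152·11.756=8.408; a1+…+a3=7.477 < 8.408 ≤ a1+…+a4=11.756 → R4 fires; C=3 X=13 S=5 D=10 P=7
Draw 5: a1=2.290, a2=2.898, a3=2.289, a4=3.890, a0=11.367; τ=−ln(0.7070)/11.367=0.031 → t=0.554; u2·a0=0.1398·11.367=1.589 ≤ a1=2.290 → R1 fires; C=3 X=15 S=4 D=12 P=7
Draw 6: a1=1.832, a2=2.898, a3=2.289, a4=4.668, a0=11.687; τ=−ln(0.7915)/11.687=0.020 → t=0.574 > T=0.56: stop.
At T=0.56: C=3 X=15 S=4 D=12 P=7; the largest is X.

Dominant species at T: X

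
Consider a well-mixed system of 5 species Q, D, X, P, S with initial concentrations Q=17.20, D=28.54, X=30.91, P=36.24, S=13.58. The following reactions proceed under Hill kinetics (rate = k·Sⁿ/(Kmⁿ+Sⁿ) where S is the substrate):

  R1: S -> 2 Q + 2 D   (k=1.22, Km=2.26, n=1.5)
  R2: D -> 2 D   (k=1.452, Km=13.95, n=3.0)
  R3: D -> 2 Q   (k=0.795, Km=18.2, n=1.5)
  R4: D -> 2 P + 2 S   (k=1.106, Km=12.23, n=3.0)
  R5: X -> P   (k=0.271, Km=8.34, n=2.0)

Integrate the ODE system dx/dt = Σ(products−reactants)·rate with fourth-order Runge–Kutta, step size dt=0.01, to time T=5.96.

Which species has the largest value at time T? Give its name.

Dominant species at T: P

RK4 with dt=0.01: 596 steps to T=5.96. Trajectory (selected grid times):
t=0.00: Q=17.20 D=28.54 X=30.91 P=36.24 S=13.58
t=0.66: Q=19.41 D=29.88 X=30.74 P=37.77 S=14.18
t=1.32: Q=21.65 D=31.23 X=30.58 P=39.31 S=14.80
t=1.99: Q=23.94 D=32.60 X=30.41 P=40.88 S=15.43
t=2.65: Q=26.21 D=33.95 X=30.24 P=42.43 S=16.06
t=3.31: Q=28.51 D=35.30 X=30.08 P=44.00 S=16.69
t=3.97: Q=30.81 D=36.66 X=29.91 P=45.57 S=17.32
t=4.64: Q=33.17 D=38.03 X=29.74 P=47.17 S=17.97
t=5.30: Q=35.51 D=39.38 X=29.58 P=48.75 S=18.62
t=5.96: Q=37.86 D=40.74 X=29.41 P=50.34 S=19.26
At T=5.96: Q=37.86 D=40.74 X=29.41 P=50.34 S=19.26; the largest is P.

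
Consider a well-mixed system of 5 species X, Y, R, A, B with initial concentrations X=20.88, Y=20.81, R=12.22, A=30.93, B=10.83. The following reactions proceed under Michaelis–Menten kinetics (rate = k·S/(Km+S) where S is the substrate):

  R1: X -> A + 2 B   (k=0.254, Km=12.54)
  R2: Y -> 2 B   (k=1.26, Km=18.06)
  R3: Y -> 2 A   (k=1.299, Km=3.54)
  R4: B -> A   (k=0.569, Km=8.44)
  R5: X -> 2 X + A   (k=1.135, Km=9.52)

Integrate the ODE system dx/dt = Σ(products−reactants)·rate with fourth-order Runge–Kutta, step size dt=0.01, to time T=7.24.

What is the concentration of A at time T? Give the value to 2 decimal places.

A at T = 55.62

RK4 with dt=0.01: 724 steps to T=7.24. Trajectory (selected grid times):
t=0.00: X=20.88 Y=20.81 R=12.22 A=30.93 B=10.83
t=0.80: X=21.38 Y=19.40 R=12.22 A=33.71 B=11.89
t=1.61: X=21.89 Y=17.99 R=12.22 A=36.52 B=12.91
t=2.41: X=22.39 Y=16.64 R=12.22 A=39.29 B=13.88
t=3.22: X=22.91 Y=15.30 R=12.22 A=42.09 B=14.81
t=4.02: X=23.42 Y=14.01 R=12.22 A=44.83 B=15.68
t=4.83: X=23.94 Y=12.74 R=12.22 A=47.58 B=16.52
t=5.63: X=24.46 Y=11.53 R=12.22 A=50.28 B=17.29
t=6.44: X=24.98 Y=10.35 R=12.22 A=52.98 B=18.02
t=7.24: X=25.51 Y=9.24 R=12.22 A=55.62 B=18.69
Read off A at T=7.24: 55.62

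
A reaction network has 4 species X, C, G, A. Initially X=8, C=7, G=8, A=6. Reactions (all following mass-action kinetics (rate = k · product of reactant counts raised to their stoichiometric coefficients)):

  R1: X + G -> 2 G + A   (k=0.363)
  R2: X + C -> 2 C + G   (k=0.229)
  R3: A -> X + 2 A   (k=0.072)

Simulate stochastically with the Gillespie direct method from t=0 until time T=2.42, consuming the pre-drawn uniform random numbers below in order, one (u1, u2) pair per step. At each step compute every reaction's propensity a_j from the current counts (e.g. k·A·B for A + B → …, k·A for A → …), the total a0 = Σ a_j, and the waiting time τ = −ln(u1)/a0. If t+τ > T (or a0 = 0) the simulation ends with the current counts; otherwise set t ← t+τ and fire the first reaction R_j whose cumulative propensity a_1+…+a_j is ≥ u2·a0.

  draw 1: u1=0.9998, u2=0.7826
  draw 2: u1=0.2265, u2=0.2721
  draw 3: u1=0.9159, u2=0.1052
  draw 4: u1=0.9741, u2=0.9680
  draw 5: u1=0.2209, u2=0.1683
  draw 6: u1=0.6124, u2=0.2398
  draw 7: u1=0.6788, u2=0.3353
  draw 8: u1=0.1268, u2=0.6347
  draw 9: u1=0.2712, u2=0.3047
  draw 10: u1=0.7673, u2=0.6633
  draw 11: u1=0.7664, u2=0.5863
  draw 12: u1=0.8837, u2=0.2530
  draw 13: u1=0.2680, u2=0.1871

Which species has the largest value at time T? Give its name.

t=0.000: X=8 C=7 G=8 A=6
Draw 1: a1=23.232, a2=12.824, a3=0.432, a0=36.488; τ=−ln(0.9998)/36.488=0.000 → t=0.000; u2·a0=0.7826·36.488=28.556; a1=23.232 < 28.556 ≤ a1+a2=36.056 → R2 fires; X=7 C=8 G=9 A=6
Draw 2: a1=22.869, a2=12.824, a3=0.432, a0=36.125; τ=−ln(0.2265)/36.125=0.041 → t=0.041; u2·a0=0.2721·36.125=9.830 ≤ a1=22.869 → R1 fires; X=6 C=8 G=10 A=7
Draw 3: a1=21.780, a2=10.992, a3=0.504, a0=33.276; τ=−ln(0.9159)/33.276=0.003 → t=0.044; u2·a0=0.1052·33.276=3.501 ≤ a1=21.780 → R1 fires; X=5 C=8 G=11 A=8
Draw 4: a1=19.965, a2=9.160, a3=0.576, a0=29.701; τ=−ln(0.9741)/29.701=0.001 → t=0.045; u2·a0=0.9680·29.701=28.751; a1=19.965 < 28.751 ≤ a1+a2=29.125 → R2 fires; X=4 C=9 G=12 A=8
Draw 5: a1=17.424, a2=8.244, a3=0.576, a0=26.244; τ=−ln(0.2209)/26.244=0.058 → t=0.102; u2·a0=0.1683·26.244=4.417 ≤ a1=17.424 → R1 fires; X=3 C=9 G=13 A=9
Draw 6: a1=14.157, a2=6.183, a3=0.648, a0=20.988; τ=−ln(0.6124)/20.988=0.023 → t=0.126; u2·a0=0.2398·20.988=5.033 ≤ a1=14.157 → R1 fires; X=2 C=9 G=14 A=10
Draw 7: a1=10.164, a2=4.122, a3=0.720, a0=15.006; τ=−ln(0.6788)/15.006=0.026 → t=0.151; u2·a0=0.3353·15.006=5.032 ≤ a1=10.164 → R1 fires; X=1 C=9 G=15 A=11
Draw 8: a1=5.445, a2=2.061, a3=0.792, a0=8.298; τ=−ln(0.1268)/8.298=0.249 → t=0.400; u2·a0=0.6347·8.298=5.267 ≤ a1=5.445 → R1 fires; X=0 C=9 G=16 A=12
Draw 9: a1=0.000, a2=0.000, a3=0.864, a0=0.864; τ=−ln(0.2712)/0.864=1.510 → t=1.911; u2·a0=0.3047·0.864=0.263; a1+a2=0.000 < 0.263 ≤ a1+…+a3=0.864 → R3 fires; X=1 C=9 G=16 A=13
Draw 10: a1=5.808, a2=2.061, a3=0.936, a0=8.805; τ=−ln(0.7673)/8.805=0.030 → t=1.941; u2·a0=0.6633·8.805=5.840; a1=5.808 < 5.840 ≤ a1+a2=7.869 → R2 fires; X=0 C=10 G=17 A=13
Draw 11: a1=0.000, a2=0.000, a3=0.936, a0=0.936; τ=−ln(0.7664)/0.936=0.284 → t=2.225; u2·a0=0.5863·0.936=0.549; a1+a2=0.000 < 0.549 ≤ a1+…+a3=0.936 → R3 fires; X=1 C=10 G=17 A=14
Draw 12: a1=6.171, a2=2.290, a3=1.008, a0=9.469; τ=−ln(0.8837)/9.469=0.013 → t=2.238; u2·a0=0.2530·9.469=2.396 ≤ a1=6.171 → R1 fires; X=0 C=10 G=18 A=15
Draw 13: a1=0.000, a2=0.000, a3=1.080, a0=1.080; τ=−ln(0.2680)/1.080=1.219 → t=3.457 > T=2.42: stop.
At T=2.42: X=0 C=10 G=18 A=15; the largest is G.

Dominant species at T: G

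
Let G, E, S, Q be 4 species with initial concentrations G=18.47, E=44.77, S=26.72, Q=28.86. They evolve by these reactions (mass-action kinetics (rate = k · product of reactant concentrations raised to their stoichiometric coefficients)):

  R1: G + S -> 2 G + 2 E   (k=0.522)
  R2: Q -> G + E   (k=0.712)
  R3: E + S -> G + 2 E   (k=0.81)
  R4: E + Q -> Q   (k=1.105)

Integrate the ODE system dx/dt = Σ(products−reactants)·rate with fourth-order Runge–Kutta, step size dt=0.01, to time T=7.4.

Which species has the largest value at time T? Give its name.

Dominant species at T: G

RK4 with dt=0.01: 740 steps to T=7.4. Trajectory (selected grid times):
t=0.00: G=18.47 E=44.77 S=26.72 Q=28.86
t=0.82: G=57.95 E=0.64 S=0.00 Q=16.10
t=1.64: G=65.07 E=0.64 S=0.00 Q=8.98
t=2.47: G=69.08 E=0.64 S=0.00 Q=4.97
t=3.29: G=71.28 E=0.64 S=0.00 Q=2.77
t=4.11: G=72.50 E=0.64 S=0.00 Q=1.55
t=4.93: G=73.19 E=0.64 S=0.00 Q=0.86
t=5.76: G=73.57 E=0.64 S=0.00 Q=0.48
t=6.58: G=73.78 E=0.64 S=0.00 Q=0.27
t=7.40: G=73.90 E=0.64 S=0.00 Q=0.15
At T=7.4: G=73.90 E=0.64 S=0.00 Q=0.15; the largest is G.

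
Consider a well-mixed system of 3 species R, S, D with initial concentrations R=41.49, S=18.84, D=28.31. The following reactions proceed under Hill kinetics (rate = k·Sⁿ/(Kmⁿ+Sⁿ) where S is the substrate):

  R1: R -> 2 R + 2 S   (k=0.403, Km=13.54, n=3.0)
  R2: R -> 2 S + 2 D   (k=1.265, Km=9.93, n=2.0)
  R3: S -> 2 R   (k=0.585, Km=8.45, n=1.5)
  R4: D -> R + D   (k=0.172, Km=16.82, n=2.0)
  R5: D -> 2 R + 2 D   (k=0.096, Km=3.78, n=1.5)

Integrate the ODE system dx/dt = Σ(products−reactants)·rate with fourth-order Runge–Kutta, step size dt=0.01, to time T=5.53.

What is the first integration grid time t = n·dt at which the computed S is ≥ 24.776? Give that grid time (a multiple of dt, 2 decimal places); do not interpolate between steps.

RK4 with dt=0.01: 553 steps to T=5.53. Trajectory (selected grid times):
t=0.00: R=41.49 S=18.84 D=28.31
t=0.61: R=41.74 S=20.50 D=29.83
t=1.23: R=42.02 S=22.18 D=31.37
t=1.84: R=42.31 S=23.82 D=32.89
t=2.19: R=42.48 S=24.76 D=33.76
t=2.20: R=42.48 S=24.79 D=33.78
t=2.46: R=42.61 S=25.49 D=34.43
t=3.07: R=42.92 S=27.13 D=35.95
t=3.69: R=43.24 S=28.79 D=37.50
t=4.30: R=43.57 S=30.43 D=39.02
t=4.92: R=43.90 S=32.09 D=40.57
t=5.53: R=44.24 S=33.72 D=42.10
S(2.19)=24.764 < 24.776 but S(2.20)=24.791 ≥ 24.776, so the first grid time is t=2.20.

Threshold first reached at t = 2.20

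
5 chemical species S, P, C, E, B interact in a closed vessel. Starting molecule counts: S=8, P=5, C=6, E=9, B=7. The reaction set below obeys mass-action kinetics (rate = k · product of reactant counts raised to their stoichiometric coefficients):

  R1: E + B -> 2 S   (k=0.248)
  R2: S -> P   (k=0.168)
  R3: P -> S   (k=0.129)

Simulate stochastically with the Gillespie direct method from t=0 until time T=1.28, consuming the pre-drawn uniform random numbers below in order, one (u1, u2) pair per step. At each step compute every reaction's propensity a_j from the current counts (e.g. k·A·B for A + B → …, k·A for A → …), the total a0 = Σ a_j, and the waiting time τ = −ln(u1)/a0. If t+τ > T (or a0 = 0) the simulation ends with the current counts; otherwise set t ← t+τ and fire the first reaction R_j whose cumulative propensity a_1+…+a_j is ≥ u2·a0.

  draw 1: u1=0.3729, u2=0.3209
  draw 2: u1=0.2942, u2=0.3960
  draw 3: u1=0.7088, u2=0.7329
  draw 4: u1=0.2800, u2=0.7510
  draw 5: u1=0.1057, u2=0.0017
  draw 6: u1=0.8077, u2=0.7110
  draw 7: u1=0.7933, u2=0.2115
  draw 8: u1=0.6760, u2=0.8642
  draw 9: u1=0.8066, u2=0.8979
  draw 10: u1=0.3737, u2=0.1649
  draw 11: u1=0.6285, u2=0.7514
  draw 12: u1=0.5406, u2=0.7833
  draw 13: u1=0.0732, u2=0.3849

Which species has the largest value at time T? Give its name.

t=0.000: S=8 P=5 C=6 E=9 B=7
Draw 1: a1=15.624, a2=1.344, a3=0.645, a0=17.613; τ=−ln(0.3729)/17.613=0.056 → t=0.056; u2·a0=0.3209·17.613=5.652 ≤ a1=15.624 → R1 fires; S=10 P=5 C=6 E=8 B=6
Draw 2: a1=11.904, a2=1.680, a3=0.645, a0=14.229; τ=−ln(0.2942)/14.229=0.086 → t=0.142; u2·a0=0.3960·14.229=5.635 ≤ a1=11.904 → R1 fires; S=12 P=5 C=6 E=7 B=5
Draw 3: a1=8.680, a2=2.016, a3=0.645, a0=11.341; τ=−ln(0.7088)/11.341=0.030 → t=0.172; u2·a0=0.7329·11.341=8.312 ≤ a1=8.680 → R1 fires; S=14 P=5 C=6 E=6 B=4
Draw 4: a1=5.952, a2=2.352, a3=0.645, a0=8.949; τ=−ln(0.2800)/8.949=0.142 → t=0.315; u2·a0=0.7510·8.949=6.721; a1=5.952 < 6.721 ≤ a1+a2=8.304 → R2 fires; S=13 P=6 C=6 E=6 B=4
Draw 5: a1=5.952, a2=2.184, a3=0.774, a0=8.910; τ=−ln(0.1057)/8.910=0.252 → t=0.567; u2·a0=0.0017·8.910=0.015 ≤ a1=5.952 → R1 fires; S=15 P=6 C=6 E=5 B=3
Draw 6: a1=3.720, a2=2.520, a3=0.774, a0=7.014; τ=−ln(0.8077)/7.014=0.030 → t=0.597; u2·a0=0.7110·7.014=4.987; a1=3.720 < 4.987 ≤ a1+a2=6.240 → R2 fires; S=14 P=7 C=6 E=5 B=3
Draw 7: a1=3.720, a2=2.352, a3=0.903, a0=6.975; τ=−ln(0.7933)/6.975=0.033 → t=0.630; u2·a0=0.2115·6.975=1.475 ≤ a1=3.720 → R1 fires; S=16 P=7 C=6 E=4 B=2
Draw 8: a1=1.984, a2=2.688, a3=0.903, a0=5.575; τ=−ln(0.6760)/5.575=0.070 → t=0.701; u2·a0=0.8642·5.575=4.818; a1+a2=4.672 < 4.818 ≤ a1+…+a3=5.575 → R3 fires; S=17 P=6 C=6 E=4 B=2
Draw 9: a1=1.984, a2=2.856, a3=0.774, a0=5.614; τ=−ln(0.8066)/5.614=0.038 → t=0.739; u2·a0=0.8979·5.614=5.041; a1+a2=4.840 < 5.041 ≤ a1+…+a3=5.614 → R3 fires; S=18 P=5 C=6 E=4 B=2
Draw 10: a1=1.984, a2=3.024, a3=0.645, a0=5.653; τ=−ln(0.3737)/5.653=0.174 → t=0.913; u2·a0=0.1649·5.653=0.932 ≤ a1=1.984 → R1 fires; S=20 P=5 C=6 E=3 B=1
Draw 11: a1=0.744, a2=3.360, a3=0.645, a0=4.749; τ=−ln(0.6285)/4.749=0.098 → t=1.011; u2·a0=0.7514·4.749=3.568; a1=0.744 < 3.568 ≤ a1+a2=4.104 → R2 fires; S=19 P=6 C=6 E=3 B=1
Draw 12: a1=0.744, a2=3.192, a3=0.774, a0=4.710; τ=−ln(0.5406)/4.710=0.131 → t=1.141; u2·a0=0.7833·4.710=3.689; a1=0.744 < 3.689 ≤ a1+a2=3.936 → R2 fires; S=18 P=7 C=6 E=3 B=1
Draw 13: a1=0.744, a2=3.024, a3=0.903, a0=4.671; τ=−ln(0.0732)/4.671=0.560 → t=1.701 > T=1.28: stop.
At T=1.28: S=18 P=7 C=6 E=3 B=1; the largest is S.

Dominant species at T: S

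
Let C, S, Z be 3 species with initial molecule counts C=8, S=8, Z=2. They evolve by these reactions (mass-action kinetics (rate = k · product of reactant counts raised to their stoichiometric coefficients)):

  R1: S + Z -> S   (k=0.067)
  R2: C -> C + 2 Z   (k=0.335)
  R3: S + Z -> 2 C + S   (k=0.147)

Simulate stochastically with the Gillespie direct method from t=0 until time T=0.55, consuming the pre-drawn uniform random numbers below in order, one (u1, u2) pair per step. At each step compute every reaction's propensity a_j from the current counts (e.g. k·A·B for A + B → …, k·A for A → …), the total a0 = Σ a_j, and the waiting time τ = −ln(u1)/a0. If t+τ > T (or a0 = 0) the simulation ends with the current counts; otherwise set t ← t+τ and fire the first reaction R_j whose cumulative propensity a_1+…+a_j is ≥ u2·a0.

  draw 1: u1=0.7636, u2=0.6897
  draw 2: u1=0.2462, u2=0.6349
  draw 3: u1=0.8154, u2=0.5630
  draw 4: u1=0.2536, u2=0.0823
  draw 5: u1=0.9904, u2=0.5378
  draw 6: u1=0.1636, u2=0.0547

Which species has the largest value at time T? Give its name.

Dominant species at T: C

t=0.000: C=8 S=8 Z=2
Draw 1: a1=1.072, a2=2.680, a3=2.352, a0=6.104; τ=−ln(0.7636)/6.104=0.044 → t=0.044; u2·a0=0.6897·6.104=4.210; a1+a2=3.752 < 4.210 ≤ a1+…+a3=6.104 → R3 fires; C=10 S=8 Z=1
Draw 2: a1=0.536, a2=3.350, a3=1.176, a0=5.062; τ=−ln(0.2462)/5.062=0.277 → t=0.321; u2·a0=0.6349·5.062=3.214; a1=0.536 < 3.214 ≤ a1+a2=3.886 → R2 fires; C=10 S=8 Z=3
Draw 3: a1=1.608, a2=3.350, a3=3.528, a0=8.486; τ=−ln(0.8154)/8.486=0.024 → t=0.345; u2·a0=0.5630·8.486=4.778; a1=1.608 < 4.778 ≤ a1+a2=4.958 → R2 fires; C=10 S=8 Z=5
Draw 4: a1=2.680, a2=3.350, a3=5.880, a0=11.910; τ=−ln(0.2536)/11.910=0.115 → t=0.460; u2·a0=0.0823·11.910=0.980 ≤ a1=2.680 → R1 fires; C=10 S=8 Z=4
Draw 5: a1=2.144, a2=3.350, a3=4.704, a0=10.198; τ=−ln(0.9904)/10.198=0.001 → t=0.461; u2·a0=0.5378·10.198=5.484; a1=2.144 < 5.484 ≤ a1+a2=5.494 → R2 fires; C=10 S=8 Z=6
Draw 6: a1=3.216, a2=3.350, a3=7.056, a0=13.622; τ=−ln(0.1636)/13.622=0.133 → t=0.594 > T=0.55: stop.
At T=0.55: C=10 S=8 Z=6; the largest is C.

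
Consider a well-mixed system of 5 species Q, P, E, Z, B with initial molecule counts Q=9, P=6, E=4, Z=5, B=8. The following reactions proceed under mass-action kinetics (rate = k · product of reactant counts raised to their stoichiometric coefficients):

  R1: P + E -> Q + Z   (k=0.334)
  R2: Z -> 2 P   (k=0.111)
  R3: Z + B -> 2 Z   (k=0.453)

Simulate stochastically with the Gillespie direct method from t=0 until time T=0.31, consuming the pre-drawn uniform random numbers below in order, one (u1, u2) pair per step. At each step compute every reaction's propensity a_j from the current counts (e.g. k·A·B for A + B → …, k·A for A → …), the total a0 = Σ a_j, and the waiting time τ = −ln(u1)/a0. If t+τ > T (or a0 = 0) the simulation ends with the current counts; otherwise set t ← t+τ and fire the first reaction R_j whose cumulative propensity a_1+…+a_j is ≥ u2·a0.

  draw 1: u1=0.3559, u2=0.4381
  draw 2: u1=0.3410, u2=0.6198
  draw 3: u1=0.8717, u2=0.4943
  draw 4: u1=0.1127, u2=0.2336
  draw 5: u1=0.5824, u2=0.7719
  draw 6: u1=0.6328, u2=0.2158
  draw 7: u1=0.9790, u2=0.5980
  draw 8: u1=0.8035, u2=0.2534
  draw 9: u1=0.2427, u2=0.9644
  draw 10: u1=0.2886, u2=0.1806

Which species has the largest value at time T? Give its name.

Dominant species at T: Z

t=0.000: Q=9 P=6 E=4 Z=5 B=8
Draw 1: a1=8.016, a2=0.555, a3=18.120, a0=26.691; τ=−ln(0.3559)/26.691=0.039 → t=0.039; u2·a0=0.4381·26.691=11.693; a1+a2=8.571 < 11.693 ≤ a1+…+a3=26.691 → R3 fires; Q=9 P=6 E=4 Z=6 B=7
Draw 2: a1=8.016, a2=0.666, a3=19.026, a0=27.708; τ=−ln(0.3410)/27.708=0.039 → t=0.078; u2·a0=0.6198·27.708=17.173; a1+a2=8.682 < 17.173 ≤ a1+…+a3=27.708 → R3 fires; Q=9 P=6 E=4 Z=7 B=6
Draw 3: a1=8.016, a2=0.777, a3=19.026, a0=27.819; τ=−ln(0.8717)/27.819=0.005 → t=0.082; u2·a0=0.4943·27.819=13.751; a1+a2=8.793 < 13.751 ≤ a1+…+a3=27.819 → R3 fires; Q=9 P=6 E=4 Z=8 B=5
Draw 4: a1=8.016, a2=0.888, a3=18.120, a0=27.024; τ=−ln(0.1127)/27.024=0.081 → t=0.163; u2·a0=0.2336·27.024=6.313 ≤ a1=8.016 → R1 fires; Q=10 P=5 E=3 Z=9 B=5
Draw 5: a1=5.010, a2=0.999, a3=20.385, a0=26.394; τ=−ln(0.5824)/26.394=0.020 → t=0.184; u2·a0=0.7719·26.394=20.374; a1+a2=6.009 < 20.374 ≤ a1+…+a3=26.394 → R3 fires; Q=10 P=5 E=3 Z=10 B=4
Draw 6: a1=5.010, a2=1.110, a3=18.120, a0=24.240; τ=−ln(0.6328)/24.240=0.019 → t=0.203; u2·a0=0.2158·24.240=5.231; a1=5.010 < 5.231 ≤ a1+a2=6.120 → R2 fires; Q=10 P=7 E=3 Z=9 B=4
Draw 7: a1=7.014, a2=0.999, a3=16.308, a0=24.321; τ=−ln(0.9790)/24.321=0.001 → t=0.203; u2·a0=0.5980·24.321=14.544; a1+a2=8.013 < 14.544 ≤ a1+…+a3=24.321 → R3 fires; Q=10 P=7 E=3 Z=10 B=3
Draw 8: a1=7.014, a2=1.110, a3=13.590, a0=21.714; τ=−ln(0.8035)/21.714=0.010 → t=0.214; u2·a0=0.2534·21.714=5.502 ≤ a1=7.014 → R1 fires; Q=11 P=6 E=2 Z=11 B=3
Draw 9: a1=4.008, a2=1.221, a3=14.949, a0=20.178; τ=−ln(0.2427)/20.178=0.070 → t=0.284; u2·a0=0.9644·20.178=19.460; a1+a2=5.229 < 19.460 ≤ a1+…+a3=20.178 → R3 fires; Q=11 P=6 E=2 Z=12 B=2
Draw 10: a1=4.008, a2=1.332, a3=10.872, a0=16.212; τ=−ln(0.2886)/16.212=0.077 → t=0.360 > T=0.31: stop.
At T=0.31: Q=11 P=6 E=2 Z=12 B=2; the largest is Z.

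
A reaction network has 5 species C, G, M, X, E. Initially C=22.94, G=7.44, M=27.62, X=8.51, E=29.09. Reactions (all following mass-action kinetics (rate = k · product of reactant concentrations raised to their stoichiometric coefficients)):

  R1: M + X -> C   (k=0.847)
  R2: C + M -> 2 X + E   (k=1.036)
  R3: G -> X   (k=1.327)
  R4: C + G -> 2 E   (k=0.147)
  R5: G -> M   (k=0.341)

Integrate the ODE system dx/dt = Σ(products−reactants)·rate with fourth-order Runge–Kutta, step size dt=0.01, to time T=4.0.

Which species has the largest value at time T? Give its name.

RK4 with dt=0.01: 400 steps to T=4.0. Trajectory (selected grid times):
t=0.00: C=22.94 G=7.44 M=27.62 X=8.51 E=29.09
t=0.44: C=16.15 G=1.16 M=0.01 X=28.91 E=52.31
t=0.89: C=15.61 G=0.19 M=0.00 X=29.25 E=53.47
t=1.33: C=15.52 G=0.03 M=0.00 X=29.30 E=53.66
t=1.78: C=15.51 G=0.01 M=0.00 X=29.31 E=53.69
t=2.22: C=15.50 G=0.00 M=0.00 X=29.31 E=53.70
t=2.67: C=15.50 G=0.00 M=0.00 X=29.31 E=53.70
t=3.11: C=15.50 G=0.00 M=0.00 X=29.31 E=53.70
t=3.56: C=15.50 G=0.00 M=0.00 X=29.31 E=53.70
t=4.00: C=15.50 G=0.00 M=0.00 X=29.31 E=53.70
At T=4.0: C=15.50 G=0.00 M=0.00 X=29.31 E=53.70; the largest is E.

Dominant species at T: E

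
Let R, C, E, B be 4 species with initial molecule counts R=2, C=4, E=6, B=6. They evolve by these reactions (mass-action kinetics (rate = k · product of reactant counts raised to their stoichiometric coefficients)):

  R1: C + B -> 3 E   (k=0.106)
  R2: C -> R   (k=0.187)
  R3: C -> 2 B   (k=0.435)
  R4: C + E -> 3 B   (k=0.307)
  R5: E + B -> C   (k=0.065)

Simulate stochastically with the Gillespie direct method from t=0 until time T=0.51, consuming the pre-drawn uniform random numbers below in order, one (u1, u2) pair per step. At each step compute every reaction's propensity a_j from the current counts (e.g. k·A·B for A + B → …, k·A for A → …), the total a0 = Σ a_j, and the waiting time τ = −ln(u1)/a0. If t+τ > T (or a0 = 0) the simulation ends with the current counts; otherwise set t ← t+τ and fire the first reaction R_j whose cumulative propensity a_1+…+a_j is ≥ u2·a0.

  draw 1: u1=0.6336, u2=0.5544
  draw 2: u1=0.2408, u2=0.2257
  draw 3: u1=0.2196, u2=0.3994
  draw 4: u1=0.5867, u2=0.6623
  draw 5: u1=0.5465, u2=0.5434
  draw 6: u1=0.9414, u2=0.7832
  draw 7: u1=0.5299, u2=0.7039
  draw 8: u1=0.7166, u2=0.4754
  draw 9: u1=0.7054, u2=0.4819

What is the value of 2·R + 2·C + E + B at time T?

Check how each reaction changes W = 2·R + 2·C + E + B (weight of products minus weight of reactants):
R1: C + B -> 3 E: (1·3) − (2·1 + 1·1) = 3 − 3 = 0
R2: C -> R: (2·1) − (2·1) = 2 − 2 = 0
R3: C -> 2 B: (1·2) − (2·1) = 2 − 2 = 0
R4: C + E -> 3 B: (1·3) − (2·1 + 1·1) = 3 − 3 = 0
R5: E + B -> C: (2·1) − (1·1 + 1·1) = 2 − 2 = 0
Every reaction leaves W unchanged, so W is conserved and no simulation is needed: W(T) = W(0) = 2·2 + 2·4 + 6 + 6 = 24

Value at T = 24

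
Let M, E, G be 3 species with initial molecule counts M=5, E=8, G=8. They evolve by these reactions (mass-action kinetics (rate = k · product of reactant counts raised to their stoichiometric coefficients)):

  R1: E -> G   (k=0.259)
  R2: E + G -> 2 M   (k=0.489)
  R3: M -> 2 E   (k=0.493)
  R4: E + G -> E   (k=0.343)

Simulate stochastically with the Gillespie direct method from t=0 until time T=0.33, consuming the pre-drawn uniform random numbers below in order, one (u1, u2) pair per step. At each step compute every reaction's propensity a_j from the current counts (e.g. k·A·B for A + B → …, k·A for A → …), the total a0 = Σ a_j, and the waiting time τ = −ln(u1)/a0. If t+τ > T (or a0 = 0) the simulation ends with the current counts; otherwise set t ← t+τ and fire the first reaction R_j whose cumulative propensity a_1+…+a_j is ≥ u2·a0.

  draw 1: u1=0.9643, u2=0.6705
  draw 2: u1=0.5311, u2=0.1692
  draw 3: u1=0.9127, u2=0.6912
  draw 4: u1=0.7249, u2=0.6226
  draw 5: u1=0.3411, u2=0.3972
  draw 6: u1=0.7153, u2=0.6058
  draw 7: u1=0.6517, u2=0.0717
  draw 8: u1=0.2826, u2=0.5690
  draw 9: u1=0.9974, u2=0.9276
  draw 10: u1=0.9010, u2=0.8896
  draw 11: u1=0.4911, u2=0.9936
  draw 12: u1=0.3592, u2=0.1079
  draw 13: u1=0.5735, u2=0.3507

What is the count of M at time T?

M at T = 8

t=0.000: M=5 E=8 G=8
Draw 1: a1=2.072, a2=31.296, a3=2.465, a4=21.952, a0=57.785; τ=−ln(0.9643)/57.785=0.001 → t=0.001; u2·a0=0.6705·57.785=38.745; a1+…+a3=35.833 < 38.745 ≤ a1+…+a4=57.785 → R4 fires; M=5 E=8 G=7
Draw 2: a1=2.072, a2=27.384, a3=2.465, a4=19.208, a0=51.129; τ=−ln(0.5311)/51.129=0.012 → t=0.013; u2·a0=0.1692·51.129=8.651; a1=2.072 < 8.651 ≤ a1+a2=29.456 → R2 fires; M=7 E=7 G=6
Draw 3: a1=1.813, a2=20.538, a3=3.451, a4=14.406, a0=40.208; τ=−ln(0.9127)/40.208=0.002 → t=0.015; u2·a0=0.6912·40.208=27.792; a1+…+a3=25.802 < 27.792 ≤ a1+…+a4=40.208 → R4 fires; M=7 E=7 G=5
Draw 4: a1=1.813, a2=17.115, a3=3.451, a4=12.005, a0=34.384; τ=−ln(0.7249)/34.384=0.009 → t=0.025; u2·a0=0.6226·34.384=21.407; a1+a2=18.928 < 21.407 ≤ a1+…+a3=22.379 → R3 fires; M=6 E=9 G=5
Draw 5: a1=2.331, a2=22.005, a3=2.958, a4=15.435, a0=42.729; τ=−ln(0.3411)/42.729=0.025 → t=0.050; u2·a0=0.3972·42.729=16.972; a1=2.331 < 16.972 ≤ a1+a2=24.336 → R2 fires; M=8 E=8 G=4
Draw 6: a1=2.072, a2=15.648, a3=3.944, a4=10.976, a0=32.640; τ=−ln(0.7153)/32.640=0.010 → t=0.060; u2·a0=0.6058·32.640=19.773; a1+a2=17.720 < 19.773 ≤ a1+…+a3=21.664 → R3 fires; M=7 E=10 G=4
Draw 7: a1=2.590, a2=19.560, a3=3.451, a4=13.720, a0=39.321; τ=−ln(0.6517)/39.321=0.011 → t=0.071; u2·a0=0.0717·39.321=2.819; a1=2.590 < 2.819 ≤ a1+a2=22.150 → R2 fires; M=9 E=9 G=3
Draw 8: a1=2.331, a2=13.203, a3=4.437, a4=9.261, a0=29.232; τ=−ln(0.2826)/29.232=0.043 → t=0.114; u2·a0=0.5690·29.232=16.633; a1+a2=15.534 < 16.633 ≤ a1+…+a3=19.971 → R3 fires; M=8 E=11 G=3
Draw 9: a1=2.849, a2=16.137, a3=3.944, a4=11.319, a0=34.249; τ=−ln(0.9974)/34.249=0.000 → t=0.114; u2·a0=0.9276·34.249=31.769; a1+…+a3=22.930 < 31.769 ≤ a1+…+a4=34.249 → R4 fires; M=8 E=11 G=2
Draw 10: a1=2.849, a2=10.758, a3=3.944, a4=7.546, a0=25.097; τ=−ln(0.9010)/25.097=0.004 → t=0.118; u2·a0=0.8896·25.097=22.326; a1+…+a3=17.551 < 22.326 ≤ a1+…+a4=25.097 → R4 fires; M=8 E=11 G=1
Draw 11: a1=2.849, a2=5.379, a3=3.944, a4=3.773, a0=15.945; τ=−ln(0.4911)/15.945=0.045 → t=0.163; u2·a0=0.9936·15.945=15.843; a1+…+a3=12.172 < 15.843 ≤ a1+…+a4=15.945 → R4 fires; M=8 E=11 G=0
Draw 12: a1=2.849, a2=0.000, a3=3.944, a4=0.000, a0=6.793; τ=−ln(0.3592)/6.793=0.151 → t=0.314; u2·a0=0.1079·6.793=0.733 ≤ a1=2.849 → R1 fires; M=8 E=10 G=1
Draw 13: a1=2.590, a2=4.890, a3=3.944, a4=3.430, a0=14.854; τ=−ln(0.5735)/14.854=0.037 → t=0.351 > T=0.33: stop.
Read off M at T=0.33: 8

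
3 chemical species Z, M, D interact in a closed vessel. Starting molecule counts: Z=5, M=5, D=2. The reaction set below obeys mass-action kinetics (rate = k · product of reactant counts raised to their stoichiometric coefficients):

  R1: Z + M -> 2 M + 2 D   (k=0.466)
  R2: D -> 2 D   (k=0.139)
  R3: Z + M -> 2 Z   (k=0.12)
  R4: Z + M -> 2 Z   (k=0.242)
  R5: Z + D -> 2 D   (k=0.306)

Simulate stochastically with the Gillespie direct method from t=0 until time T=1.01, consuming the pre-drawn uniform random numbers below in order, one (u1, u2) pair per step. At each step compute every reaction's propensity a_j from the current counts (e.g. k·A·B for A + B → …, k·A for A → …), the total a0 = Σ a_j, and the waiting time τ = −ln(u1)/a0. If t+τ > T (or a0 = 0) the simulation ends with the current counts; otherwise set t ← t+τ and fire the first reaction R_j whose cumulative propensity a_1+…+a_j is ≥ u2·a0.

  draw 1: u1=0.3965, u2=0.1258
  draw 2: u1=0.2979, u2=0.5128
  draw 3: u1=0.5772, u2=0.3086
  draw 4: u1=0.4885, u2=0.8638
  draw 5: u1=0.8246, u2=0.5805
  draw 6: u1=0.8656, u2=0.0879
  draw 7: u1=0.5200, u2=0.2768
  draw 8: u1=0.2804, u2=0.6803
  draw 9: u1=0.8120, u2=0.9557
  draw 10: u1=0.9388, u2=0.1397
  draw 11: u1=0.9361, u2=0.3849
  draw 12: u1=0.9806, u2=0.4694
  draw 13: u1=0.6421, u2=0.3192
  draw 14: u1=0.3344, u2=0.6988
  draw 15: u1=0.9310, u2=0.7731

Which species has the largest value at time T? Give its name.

t=0.000: Z=5 M=5 D=2
Draw 1: a1=11.650, a2=0.278, a3=3.000, a4=6.050, a5=3.060, a0=24.038; τ=−ln(0.3965)/24.038=0.038 → t=0.038; u2·a0=0.1258·24.038=3.024 ≤ a1=11.650 → R1 fires; Z=4 M=6 D=4
Draw 2: a1=11.184, a2=0.556, a3=2.880, a4=5.808, a5=4.896, a0=25.324; τ=−ln(0.2979)/25.324=0.048 → t=0.086; u2·a0=0.5128·25.324=12.986; a1+a2=11.740 < 12.986 ≤ a1+…+a3=14.620 → R3 fires; Z=5 M=5 D=4
Draw 3: a1=11.650, a2=0.556, a3=3.000, a4=6.050, a5=6.120, a0=27.376; τ=−ln(0.5772)/27.376=0.020 → t=0.106; u2·a0=0.3086·27.376=8.448 ≤ a1=11.650 → R1 fires; Z=4 M=6 D=6
Draw 4: a1=11.184, a2=0.834, a3=2.880, a4=5.808, a5=7.344, a0=28.050; τ=−ln(0.4885)/28.050=0.026 → t=0.132; u2·a0=0.8638·28.050=24.230; a1+…+a4=20.706 < 24.230 ≤ a1+…+a5=28.050 → R5 fires; Z=3 M=6 D=7
Draw 5: a1=8.388, a2=0.973, a3=2.160, a4=4.356, a5=6.426, a0=22.303; τ=−ln(0.8246)/22.303=0.009 → t=0.141; u2·a0=0.5805·22.303=12.947; a1+…+a3=11.521 < 12.947 ≤ a1+…+a4=15.877 → R4 fires; Z=4 M=5 D=7
Draw 6: a1=9.320, a2=0.973, a3=2.400, a4=4.840, a5=8.568, a0=26.101; τ=−ln(0.8656)/26.101=0.006 → t=0.146; u2·a0=0.0879·26.101=2.294 ≤ a1=9.320 → R1 fires; Z=3 M=6 D=9
Draw 7: a1=8.388, a2=1.251, a3=2.160, a4=4.356, a5=8.262, a0=24.417; τ=−ln(0.5200)/24.417=0.027 → t=0.173; u2·a0=0.2768·24.417=6.759 ≤ a1=8.388 → R1 fires; Z=2 M=7 D=11
Draw 8: a1=6.524, a2=1.529, a3=1.680, a4=3.388, a5=6.732, a0=19.853; τ=−ln(0.2804)/19.853=0.064 → t=0.237; u2·a0=0.6803·19.853=13.506; a1+…+a4=13.121 < 13.506 ≤ a1+…+a5=19.853 → R5 fires; Z=1 M=7 D=12
Draw 9: a1=3.262, a2=1.668, a3=0.840, a4=1.694, a5=3.672, a0=11.136; τ=−ln(0.8120)/11.136=0.019 → t=0.256; u2·a0=0.9557·11.136=10.643; a1+…+a4=7.464 < 10.643 ≤ a1+…+a5=11.136 → R5 fires; Z=0 M=7 D=13
Draw 10: a1=0.000, a2=1.807, a3=0.000, a4=0.000, a5=0.000, a0=1.807; τ=−ln(0.9388)/1.807=0.035 → t=0.291; u2·a0=0.1397·1.807=0.252; a1=0.000 < 0.252 ≤ a1+a2=1.807 → R2 fires; Z=0 M=7 D=14
Draw 11: a1=0.000, a2=1.946, a3=0.000, a4=0.000, a5=0.000, a0=1.946; τ=−ln(0.9361)/1.946=0.034 → t=0.325; u2·a0=0.3849·1.946=0.749; a1=0.000 < 0.749 ≤ a1+a2=1.946 → R2 fires; Z=0 M=7 D=15
Draw 12: a1=0.000, a2=2.085, a3=0.000, a4=0.000, a5=0.000, a0=2.085; τ=−ln(0.9806)/2.085=0.009 → t=0.334; u2·a0=0.4694·2.085=0.979; a1=0.000 < 0.979 ≤ a1+a2=2.085 → R2 fires; Z=0 M=7 D=16
Draw 13: a1=0.000, a2=2.224, a3=0.000, a4=0.000, a5=0.000, a0=2.224; τ=−ln(0.6421)/2.224=0.199 → t=0.533; u2·a0=0.3192·2.224=0.710; a1=0.000 < 0.710 ≤ a1+a2=2.224 → R2 fires; Z=0 M=7 D=17
Draw 14: a1=0.000, a2=2.363, a3=0.000, a4=0.000, a5=0.000, a0=2.363; τ=−ln(0.3344)/2.363=0.464 → t=0.997; u2·a0=0.6988·2.363=1.651; a1=0.000 < 1.651 ≤ a1+a2=2.363 → R2 fires; Z=0 M=7 D=18
Draw 15: a1=0.000, a2=2.502, a3=0.000, a4=0.000, a5=0.000, a0=2.502; τ=−ln(0.9310)/2.502=0.029 → t=1.025 > T=1.01: stop.
At T=1.01: Z=0 M=7 D=18; the largest is D.

Dominant species at T: D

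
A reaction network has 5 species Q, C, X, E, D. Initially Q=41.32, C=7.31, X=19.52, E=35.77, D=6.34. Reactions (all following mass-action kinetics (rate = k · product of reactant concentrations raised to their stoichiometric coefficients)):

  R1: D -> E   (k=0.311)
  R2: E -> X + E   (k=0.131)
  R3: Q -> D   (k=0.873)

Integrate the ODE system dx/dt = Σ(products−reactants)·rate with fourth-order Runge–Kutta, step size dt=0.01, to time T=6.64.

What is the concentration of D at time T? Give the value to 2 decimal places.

D at T = 8.75

RK4 with dt=0.01: 664 steps to T=6.64. Trajectory (selected grid times):
t=0.00: Q=41.32 C=7.31 X=19.52 E=35.77 D=6.34
t=0.74: Q=21.66 C=7.31 X=23.13 E=39.39 D=22.39
t=1.48: Q=11.35 C=7.31 X=27.23 E=45.20 D=26.88
t=2.21: Q=6.00 C=7.31 X=31.84 E=51.28 D=26.15
t=2.95: Q=3.15 C=7.31 X=37.09 E=56.99 D=23.29
t=3.69: Q=1.65 C=7.31 X=42.87 E=61.96 D=19.82
t=4.43: Q=0.86 C=7.31 X=49.08 E=66.13 D=16.44
t=5.16: Q=0.46 C=7.31 X=55.57 E=69.51 D=13.46
t=5.90: Q=0.24 C=7.31 X=62.45 E=72.30 D=10.89
t=6.64: Q=0.13 C=7.31 X=69.57 E=74.56 D=8.75
Read off D at T=6.64: 8.75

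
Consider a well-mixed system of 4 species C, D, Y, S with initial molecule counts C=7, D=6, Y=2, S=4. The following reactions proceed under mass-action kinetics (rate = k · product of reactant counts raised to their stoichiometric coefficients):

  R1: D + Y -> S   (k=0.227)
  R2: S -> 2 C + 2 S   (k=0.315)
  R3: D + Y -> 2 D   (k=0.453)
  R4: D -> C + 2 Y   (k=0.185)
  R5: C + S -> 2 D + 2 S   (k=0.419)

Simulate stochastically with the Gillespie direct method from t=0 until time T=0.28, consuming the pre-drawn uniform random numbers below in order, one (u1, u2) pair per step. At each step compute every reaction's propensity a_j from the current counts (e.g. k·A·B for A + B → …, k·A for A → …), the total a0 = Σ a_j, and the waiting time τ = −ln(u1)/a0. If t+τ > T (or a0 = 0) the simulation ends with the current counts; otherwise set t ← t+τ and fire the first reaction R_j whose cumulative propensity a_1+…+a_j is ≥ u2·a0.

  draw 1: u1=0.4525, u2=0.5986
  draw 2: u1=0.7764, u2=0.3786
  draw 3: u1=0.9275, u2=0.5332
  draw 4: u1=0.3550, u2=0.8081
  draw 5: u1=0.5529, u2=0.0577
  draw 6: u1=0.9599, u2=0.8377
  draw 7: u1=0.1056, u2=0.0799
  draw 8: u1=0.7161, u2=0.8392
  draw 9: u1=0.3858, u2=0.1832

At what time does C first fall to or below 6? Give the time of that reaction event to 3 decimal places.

Threshold first reached at t = 0.036

t=0.000: C=7 D=6 Y=2 S=4
Draw 1: a1=2.724, a2=1.260, a3=5.436, a4=1.110, a5=11.732, a0=22.262; τ=−ln(0.4525)/22.262=0.036 → t=0.036; u2·a0=0.5986·22.262=13.326; a1+…+a4=10.530 < 13.326 ≤ a1+…+a5=22.262 → R5 fires; C=6 D=8 Y=2 S=5
Draw 2: a1=3.632, a2=1.575, a3=7.248, a4=1.480, a5=12.570, a0=26.505; τ=−ln(0.7764)/26.505=0.010 → t=0.045; u2·a0=0.3786·26.505=10.035; a1+a2=5.207 < 10.035 ≤ a1+…+a3=12.455 → R3 fires; C=6 D=9 Y=1 S=5
Draw 3: a1=2.043, a2=1.575, a3=4.077, a4=1.665, a5=12.570, a0=21.930; τ=−ln(0.9275)/21.930=0.003 → t=0.049; u2·a0=0.5332·21.930=11.693; a1+…+a4=9.360 < 11.693 ≤ a1+…+a5=21.930 → R5 fires; C=5 D=11 Y=1 S=6
Draw 4: a1=2.497, a2=1.890, a3=4.983, a4=2.035, a5=12.570, a0=23.975; τ=−ln(0.3550)/23.975=0.043 → t=0.092; u2·a0=0.8081·23.975=19.374; a1+…+a4=11.405 < 19.374 ≤ a1+…+a5=23.975 → R5 fires; C=4 D=13 Y=1 S=7
Draw 5: a1=2.951, a2=2.205, a3=5.889, a4=2.405, a5=11.732, a0=25.182; τ=−ln(0.5529)/25.182=0.024 → t=0.115; u2·a0=0.0577·25.182=1.453 ≤ a1=2.951 → R1 fires; C=4 D=12 Y=0 S=8
Draw 6: a1=0.000, a2=2.520, a3=0.000, a4=2.220, a5=13.408, a0=18.148; τ=−ln(0.9599)/18.148=0.002 → t=0.118; u2·a0=0.8377·18.148=15.203; a1+…+a4=4.740 < 15.203 ≤ a1+…+a5=18.148 → R5 fires; C=3 D=14 Y=0 S=9
Draw 7: a1=0.000, a2=2.835, a3=0.000, a4=2.590, a5=11.313, a0=16.738; τ=−ln(0.1056)/16.738=0.134 → t=0.252; u2·a0=0.0799·16.738=1.337; a1=0.000 < 1.337 ≤ a1+a2=2.835 → R2 fires; C=5 D=14 Y=0 S=10
Draw 8: a1=0.000, a2=3.150, a3=0.000, a4=2.590, a5=20.950, a0=26.690; τ=−ln(0.7161)/26.690=0.013 → t=0.264; u2·a0=0.8392·26.690=22.398; a1+…+a4=5.740 < 22.398 ≤ a1+…+a5=26.690 → R5 fires; C=4 D=16 Y=0 S=11
Draw 9: a1=0.000, a2=3.465, a3=0.000, a4=2.960, a5=18.436, a0=24.861; τ=−ln(0.3858)/24.861=0.038 → t=0.303 > T=0.28: stop.
C first becomes ≤ 6 when it reaches 6 at the event at t=0.036.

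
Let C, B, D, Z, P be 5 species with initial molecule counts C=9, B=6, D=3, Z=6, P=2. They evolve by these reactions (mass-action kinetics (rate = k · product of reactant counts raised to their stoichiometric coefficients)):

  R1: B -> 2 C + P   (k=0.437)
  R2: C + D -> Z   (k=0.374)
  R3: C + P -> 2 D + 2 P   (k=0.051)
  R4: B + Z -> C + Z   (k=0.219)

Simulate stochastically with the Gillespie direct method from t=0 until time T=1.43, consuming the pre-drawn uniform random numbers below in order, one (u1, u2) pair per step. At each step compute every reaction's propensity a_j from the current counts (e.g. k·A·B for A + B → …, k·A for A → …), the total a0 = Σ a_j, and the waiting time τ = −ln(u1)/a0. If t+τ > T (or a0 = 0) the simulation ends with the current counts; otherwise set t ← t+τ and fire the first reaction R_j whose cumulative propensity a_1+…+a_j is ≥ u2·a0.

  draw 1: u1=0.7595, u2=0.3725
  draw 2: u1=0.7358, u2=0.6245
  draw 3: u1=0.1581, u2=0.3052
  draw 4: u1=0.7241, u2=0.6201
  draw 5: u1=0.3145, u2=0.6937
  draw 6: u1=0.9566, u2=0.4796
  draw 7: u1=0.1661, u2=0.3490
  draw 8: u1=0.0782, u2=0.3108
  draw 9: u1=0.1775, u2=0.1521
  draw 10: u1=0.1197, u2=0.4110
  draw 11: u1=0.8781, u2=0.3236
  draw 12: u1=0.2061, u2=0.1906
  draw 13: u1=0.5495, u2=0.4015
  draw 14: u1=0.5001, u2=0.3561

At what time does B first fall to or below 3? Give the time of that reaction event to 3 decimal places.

t=0.000: C=9 B=6 D=3 Z=6 P=2
Draw 1: a1=2.622, a2=10.098, a3=0.918, a4=7.884, a0=21.522; τ=−ln(0.7595)/21.522=0.013 → t=0.013; u2·a0=0.3725·21.522=8.017; a1=2.622 < 8.017 ≤ a1+a2=12.720 → R2 fires; C=8 B=6 D=2 Z=7 P=2
Draw 2: a1=2.622, a2=5.984, a3=0.816, a4=9.198, a0=18.620; τ=−ln(0.7358)/18.620=0.016 → t=0.029; u2·a0=0.6245·18.620=11.628; a1+…+a3=9.422 < 11.628 ≤ a1+…+a4=18.620 → R4 fires; C=9 B=5 D=2 Z=7 P=2
Draw 3: a1=2.185, a2=6.732, a3=0.918, a4=7.665, a0=17.500; τ=−ln(0.1581)/17.500=0.105 → t=0.135; u2·a0=0.3052·17.500=5.341; a1=2.185 < 5.341 ≤ a1+a2=8.917 → R2 fires; C=8 B=5 D=1 Z=8 P=2
Draw 4: a1=2.185, a2=2.992, a3=0.816, a4=8.760, a0=14.753; τ=−ln(0.7241)/14.753=0.022 → t=0.157; u2·a0=0.6201·14.753=9.148; a1+…+a3=5.993 < 9.148 ≤ a1+…+a4=14.753 → R4 fires; C=9 B=4 D=1 Z=8 P=2
Draw 5: a1=1.748, a2=3.366, a3=0.918, a4=7.008, a0=13.040; τ=−ln(0.3145)/13.040=0.089 → t=0.245; u2·a0=0.6937·13.040=9.046; a1+…+a3=6.032 < 9.046 ≤ a1+…+a4=13.040 → R4 fires; C=10 B=3 D=1 Z=8 P=2
Draw 6: a1=1.311, a2=3.740, a3=1.020, a4=5.256, a0=11.327; τ=−ln(0.9566)/11.327=0.004 → t=0.249; u2·a0=0.4796·11.327=5.432; a1+a2=5.051 < 5.432 ≤ a1+…+a3=6.071 → R3 fires; C=9 B=3 D=3 Z=8 P=3
Draw 7: a1=1.311, a2=10.098, a3=1.377, a4=5.256, a0=18.042; τ=−ln(0.1661)/18.042=0.099 → t=0.349; u2·a0=0.3490·18.042=6.297; a1=1.311 < 6.297 ≤ a1+a2=11.409 → R2 fires; C=8 B=3 D=2 Z=9 P=3
Draw 8: a1=1.311, a2=5.984, a3=1.224, a4=5.913, a0=14.432; τ=−ln(0.0782)/14.432=0.177 → t=0.525; u2·a0=0.3108·14.432=4.485; a1=1.311 < 4.485 ≤ a1+a2=7.295 → R2 fires; C=7 B=3 D=1 Z=10 P=3
Draw 9: a1=1.311, a2=2.618, a3=1.071, a4=6.570, a0=11.570; τ=−ln(0.1775)/11.570=0.149 → t=0.675; u2·a0=0.1521·11.570=1.760; a1=1.311 < 1.760 ≤ a1+a2=3.929 → R2 fires; C=6 B=3 D=0 Z=11 P=3
Draw 10: a1=1.311, a2=0.000, a3=0.918, a4=7.227, a0=9.456; τ=−ln(0.1197)/9.456=0.224 → t=0.899; u2·a0=0.4110·9.456=3.886; a1+…+a3=2.229 < 3.886 ≤ a1+…+a4=9.456 → R4 fires; C=7 B=2 D=0 Z=11 P=3
Draw 11: a1=0.874, a2=0.000, a3=1.071, a4=4.818, a0=6.763; τ=−ln(0.8781)/6.763=0.019 → t=0.918; u2·a0=0.3236·6.763=2.189; a1+…+a3=1.945 < 2.189 ≤ a1+…+a4=6.763 → R4 fires; C=8 B=1 D=0 Z=11 P=3
Draw 12: a1=0.437, a2=0.000, a3=1.224, a4=2.409, a0=4.070; τ=−ln(0.2061)/4.070=0.388 → t=1.306; u2·a0=0.1906·4.070=0.776; a1+a2=0.437 < 0.776 ≤ a1+…+a3=1.661 → R3 fires; C=7 B=1 D=2 Z=11 P=4
Draw 13: a1=0.437, a2=5.236, a3=1.428, a4=2.409, a0=9.510; τ=−ln(0.5495)/9.510=0.063 → t=1.369; u2·a0=0.4015·9.510=3.818; a1=0.437 < 3.818 ≤ a1+a2=5.673 → R2 fires; C=6 B=1 D=1 Z=12 P=4
Draw 14: a1=0.437, a2=2.244, a3=1.224, a4=2.628, a0=6.533; τ=−ln(0.5001)/6.533=0.106 → t=1.475 > T=1.43: stop.
B first becomes ≤ 3 when it reaches 3 at the event at t=0.245.

Threshold first reached at t = 0.245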